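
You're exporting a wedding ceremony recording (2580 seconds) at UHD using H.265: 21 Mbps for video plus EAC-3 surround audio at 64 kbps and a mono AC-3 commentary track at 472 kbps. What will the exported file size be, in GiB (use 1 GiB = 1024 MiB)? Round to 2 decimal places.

Audio total: 64 + 472 = 536 kbps = 0.536 Mbps.
Total bitrate: 21 + 0.536 = 21.536 Mbps.
Stream data: 21.536 Mbps × 2580 s = 55562.9 Mb.
55,563 Mb = 6,945,360,000 bytes ÷ 1,073,741,824 = 6.468 GiB.

6.47 GiB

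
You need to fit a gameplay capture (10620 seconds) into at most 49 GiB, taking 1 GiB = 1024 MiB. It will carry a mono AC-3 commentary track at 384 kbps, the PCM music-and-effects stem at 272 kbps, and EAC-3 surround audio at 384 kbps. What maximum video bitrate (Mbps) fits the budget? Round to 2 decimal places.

38.59 Mbps

Budget: 49 GiB = 420906.8 Mb.
Total bitrate budget: 420906.8 Mb / 10620 s = 39.633 Mbps.
Audio total: 384 + 272 + 384 = 1040 kbps = 1.040 Mbps.
Video: 39.633 − 1.040 = 38.593 Mbps.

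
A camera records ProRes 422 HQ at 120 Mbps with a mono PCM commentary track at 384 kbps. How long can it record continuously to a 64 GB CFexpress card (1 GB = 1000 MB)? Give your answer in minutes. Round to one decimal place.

Audio: 384 kbps = 0.384 Mbps.
Total bitrate: 120 + 0.384 = 120.384 Mbps.
Capacity: 64 GB = 512,000 Mb.
Recording time: 512,000 / 120.384 = 4,253 s ≈ 70.9 minutes.

70.9 minutes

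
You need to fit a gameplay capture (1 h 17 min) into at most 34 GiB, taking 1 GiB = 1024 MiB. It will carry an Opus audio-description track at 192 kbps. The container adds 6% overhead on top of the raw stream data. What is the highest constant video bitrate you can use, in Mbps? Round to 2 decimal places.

Budget: 34 GiB = 292057.8 Mb.
Stream payload after overhead: 292057.8 / 1.06 = 275526.2 Mb.
1 h 17 min = 77 min = 4620 s
Total bitrate budget: 275526.2 Mb / 4620 s = 59.638 Mbps.
Audio: 192 kbps = 0.192 Mbps.
Video: 59.638 − 0.192 = 59.446 Mbps.

59.45 Mbps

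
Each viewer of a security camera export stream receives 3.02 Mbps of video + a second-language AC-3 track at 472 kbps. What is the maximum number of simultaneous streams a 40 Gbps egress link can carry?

Audio: 472 kbps = 0.472 Mbps.
Per-viewer media rate: 3.492 Mbps.
40 Gbps = 40,000 Mbps; 40,000 / 3.492 = 11454.75 → 11454 viewers.

11454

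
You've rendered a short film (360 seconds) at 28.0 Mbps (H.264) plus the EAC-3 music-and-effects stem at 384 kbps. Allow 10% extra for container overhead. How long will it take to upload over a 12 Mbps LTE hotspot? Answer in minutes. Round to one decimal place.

Audio: 384 kbps = 0.384 Mbps.
Total bitrate: 28.384 Mbps.
File: 28.384 Mbps × 360 s = 10218.2 Mb.
With 10% container overhead: ×1.10. → 11240.1 Mb.
At 12 Mbps: 11240.1 / 12 = 936.7 s ≈ 15.6 minutes.

15.6 minutes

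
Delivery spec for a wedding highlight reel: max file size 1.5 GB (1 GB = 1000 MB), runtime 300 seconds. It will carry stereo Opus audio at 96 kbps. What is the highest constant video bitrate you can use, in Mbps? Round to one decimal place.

Budget: 1.5 GB = 12000.0 Mb.
Total bitrate budget: 12000.0 Mb / 300 s = 40.000 Mbps.
Audio: 96 kbps = 0.096 Mbps.
Video: 40.000 − 0.096 = 39.904 Mbps.

39.9 Mbps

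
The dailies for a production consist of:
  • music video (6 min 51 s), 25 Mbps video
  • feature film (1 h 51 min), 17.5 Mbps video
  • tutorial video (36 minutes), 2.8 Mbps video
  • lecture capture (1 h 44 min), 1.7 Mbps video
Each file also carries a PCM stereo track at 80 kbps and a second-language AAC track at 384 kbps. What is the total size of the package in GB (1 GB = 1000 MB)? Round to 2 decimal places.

Audio total: 80 + 384 = 464 kbps = 0.464 Mbps.
music video: 25.464 Mbps × 411 s = 10465.7 Mb
feature film: 17.964 Mbps × 6660 s = 119640.2 Mb
tutorial video: 3.264 Mbps × 2160 s = 7050.2 Mb
lecture capture: 2.164 Mbps × 6240 s = 13503.4 Mb
Total: 150659.5 Mb = 18832.4 MB.
= 18.83 GB.

18.83 GB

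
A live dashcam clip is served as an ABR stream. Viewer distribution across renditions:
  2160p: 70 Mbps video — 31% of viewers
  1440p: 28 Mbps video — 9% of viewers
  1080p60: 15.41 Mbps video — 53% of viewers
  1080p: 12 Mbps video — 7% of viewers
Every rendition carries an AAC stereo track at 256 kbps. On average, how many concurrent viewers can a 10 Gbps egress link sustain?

298

Audio: 256 kbps = 0.256 Mbps.
Average per-viewer bitrate: 0.31×70.256 + 0.09×28.256 + 0.53×15.666 + 0.07×12.256 = 33.483 Mbps.
10 Gbps = 10,000 Mbps; 10,000 / 33.483 = 298.66 → 298.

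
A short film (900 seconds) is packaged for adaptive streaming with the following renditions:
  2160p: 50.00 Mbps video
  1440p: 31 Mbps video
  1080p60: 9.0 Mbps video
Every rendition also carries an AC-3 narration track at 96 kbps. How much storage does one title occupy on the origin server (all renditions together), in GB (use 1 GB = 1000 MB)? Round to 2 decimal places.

10.16 GB

Audio: 96 kbps = 0.096 Mbps.
Sum of rendition bitrates: (50.00+0.096) + (31+0.096) + (9.0+0.096) = 90.288 Mbps.
× 900 s = 81,259 Mb = 10,157 MB = 10.16 GB.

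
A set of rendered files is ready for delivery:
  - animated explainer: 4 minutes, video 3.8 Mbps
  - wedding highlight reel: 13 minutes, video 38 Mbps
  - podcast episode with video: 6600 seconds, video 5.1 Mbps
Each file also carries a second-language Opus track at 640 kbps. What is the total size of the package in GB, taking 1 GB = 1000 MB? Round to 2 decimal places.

8.64 GB

Audio: 640 kbps = 0.640 Mbps.
animated explainer: 4.440 Mbps × 240 s = 1065.6 Mb
wedding highlight reel: 38.640 Mbps × 780 s = 30139.2 Mb
podcast episode with video: 5.740 Mbps × 6600 s = 37884.0 Mb
Total: 69088.8 Mb = 8636.1 MB.
= 8.636 GB.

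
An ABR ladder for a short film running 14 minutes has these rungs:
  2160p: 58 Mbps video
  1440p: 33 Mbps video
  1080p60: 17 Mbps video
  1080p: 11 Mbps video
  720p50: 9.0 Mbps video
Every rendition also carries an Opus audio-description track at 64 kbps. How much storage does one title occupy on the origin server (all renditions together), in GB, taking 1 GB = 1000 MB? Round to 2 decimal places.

14 min = 840 s
Audio: 64 kbps = 0.064 Mbps.
Sum of rendition bitrates: (58+0.064) + (33+0.064) + (17+0.064) + (11+0.064) + (9.0+0.064) = 128.320 Mbps.
× 840 s = 107,789 Mb = 13,474 MB = 13.47 GB.

13.47 GB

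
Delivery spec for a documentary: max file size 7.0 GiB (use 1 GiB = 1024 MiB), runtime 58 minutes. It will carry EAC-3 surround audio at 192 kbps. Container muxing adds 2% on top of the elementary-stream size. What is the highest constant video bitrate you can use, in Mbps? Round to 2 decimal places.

16.75 Mbps

Budget: 7.0 GiB = 60129.5 Mb.
Stream payload after overhead: 60129.5 / 1.02 = 58950.5 Mb.
58 min = 3480 s
Total bitrate budget: 58950.5 Mb / 3480 s = 16.940 Mbps.
Audio: 192 kbps = 0.192 Mbps.
Video: 16.940 − 0.192 = 16.748 Mbps.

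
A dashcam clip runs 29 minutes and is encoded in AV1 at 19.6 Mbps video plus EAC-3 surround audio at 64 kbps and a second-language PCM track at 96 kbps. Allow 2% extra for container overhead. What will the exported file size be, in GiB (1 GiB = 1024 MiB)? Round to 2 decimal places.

29 min = 1740 s
Audio total: 64 + 96 = 160 kbps = 0.160 Mbps.
Total bitrate: 19.6 + 0.160 = 19.760 Mbps.
Stream data: 19.760 Mbps × 1740 s = 34382.4 Mb.
With 2% container overhead: ×1.02.
35,070 Mb = 4,383,756,000 bytes ÷ 1,073,741,824 = 4.083 GiB.

4.08 GiB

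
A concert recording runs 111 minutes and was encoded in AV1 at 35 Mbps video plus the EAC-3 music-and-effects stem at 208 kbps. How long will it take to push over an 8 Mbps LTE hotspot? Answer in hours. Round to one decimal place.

8.1 hours

111 min = 6660 s
Audio: 208 kbps = 0.208 Mbps.
Total bitrate: 35.208 Mbps.
File: 35.208 Mbps × 6660 s = 234485.3 Mb.
At 8 Mbps: 234485.3 / 8 = 29310.7 s ≈ 8.14 hours.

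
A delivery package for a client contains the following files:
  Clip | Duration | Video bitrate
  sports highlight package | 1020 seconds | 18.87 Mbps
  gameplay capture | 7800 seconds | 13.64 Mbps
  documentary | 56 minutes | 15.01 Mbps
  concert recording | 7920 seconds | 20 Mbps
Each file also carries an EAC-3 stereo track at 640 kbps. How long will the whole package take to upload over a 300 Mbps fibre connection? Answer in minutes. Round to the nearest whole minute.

Audio: 640 kbps = 0.640 Mbps.
sports highlight package: 19.510 Mbps × 1020 s = 19900.2 Mb
gameplay capture: 14.280 Mbps × 7800 s = 111384.0 Mb
documentary: 15.650 Mbps × 3360 s = 52584.0 Mb
concert recording: 20.640 Mbps × 7920 s = 163468.8 Mb
Total: 347337.0 Mb = 43417.1 MB.
At 300 Mbps: 347337.0 / 300 = 1158 s ≈ 19.3 minutes.

19 minutes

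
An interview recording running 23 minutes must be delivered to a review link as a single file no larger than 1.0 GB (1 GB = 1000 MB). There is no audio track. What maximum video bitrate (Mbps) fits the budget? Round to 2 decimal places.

Budget: 1.0 GB = 8000.0 Mb.
23 min = 1380 s
Total bitrate budget: 8000.0 Mb / 1380 s = 5.797 Mbps.

5.80 Mbps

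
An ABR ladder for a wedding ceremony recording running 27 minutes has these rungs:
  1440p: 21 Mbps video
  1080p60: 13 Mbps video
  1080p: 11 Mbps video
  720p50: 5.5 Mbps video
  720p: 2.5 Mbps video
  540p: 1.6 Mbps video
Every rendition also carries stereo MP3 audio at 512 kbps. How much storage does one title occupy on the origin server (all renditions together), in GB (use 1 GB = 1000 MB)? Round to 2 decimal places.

27 min = 1620 s
Audio: 512 kbps = 0.512 Mbps.
Sum of rendition bitrates: (21+0.512) + (13+0.512) + (11+0.512) + (5.5+0.512) + (2.5+0.512) + (1.6+0.512) = 57.672 Mbps.
× 1620 s = 93,429 Mb = 11,679 MB = 11.68 GB.

11.68 GB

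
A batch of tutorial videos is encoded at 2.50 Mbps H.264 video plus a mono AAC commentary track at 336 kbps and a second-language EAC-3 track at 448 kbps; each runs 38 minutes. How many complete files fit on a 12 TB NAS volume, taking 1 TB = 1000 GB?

38 min = 2280 s
Audio total: 336 + 448 = 784 kbps = 0.784 Mbps.
Total bitrate: 3.284 Mbps.
Per item: 3.284 Mbps × 2280 s = 7,488 Mb = 935.9 MB.
Capacity: 12 TB = 96,000,000 Mb; 12821.33 items → 12821 complete.

12821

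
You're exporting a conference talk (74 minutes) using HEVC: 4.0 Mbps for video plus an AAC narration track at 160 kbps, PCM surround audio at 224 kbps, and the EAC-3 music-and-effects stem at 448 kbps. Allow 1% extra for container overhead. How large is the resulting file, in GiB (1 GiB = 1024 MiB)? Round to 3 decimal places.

2.523 GiB

74 min = 4440 s
Audio total: 160 + 224 + 448 = 832 kbps = 0.832 Mbps.
Total bitrate: 4.0 + 0.832 = 4.832 Mbps.
Stream data: 4.832 Mbps × 4440 s = 21454.1 Mb.
With 1% container overhead: ×1.01.
21,669 Mb = 2,708,577,600 bytes ÷ 1,073,741,824 = 2.523 GiB.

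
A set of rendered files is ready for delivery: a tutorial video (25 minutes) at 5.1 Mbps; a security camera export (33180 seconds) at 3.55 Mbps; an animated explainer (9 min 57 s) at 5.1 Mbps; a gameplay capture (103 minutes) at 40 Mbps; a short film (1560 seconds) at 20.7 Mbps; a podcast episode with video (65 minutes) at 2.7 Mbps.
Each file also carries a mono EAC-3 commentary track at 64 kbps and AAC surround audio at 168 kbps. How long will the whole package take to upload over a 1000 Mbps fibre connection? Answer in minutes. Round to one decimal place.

7.2 minutes

Audio total: 64 + 168 = 232 kbps = 0.232 Mbps.
tutorial video: 5.332 Mbps × 1500 s = 7998.0 Mb
security camera export: 3.782 Mbps × 33180 s = 125486.8 Mb
animated explainer: 5.332 Mbps × 597 s = 3183.2 Mb
gameplay capture: 40.232 Mbps × 6180 s = 248633.8 Mb
short film: 20.932 Mbps × 1560 s = 32653.9 Mb
podcast episode with video: 2.932 Mbps × 3900 s = 11434.8 Mb
Total: 429390.4 Mb = 53673.8 MB.
At 1000 Mbps: 429390.4 / 1000 = 429 s ≈ 7.16 minutes.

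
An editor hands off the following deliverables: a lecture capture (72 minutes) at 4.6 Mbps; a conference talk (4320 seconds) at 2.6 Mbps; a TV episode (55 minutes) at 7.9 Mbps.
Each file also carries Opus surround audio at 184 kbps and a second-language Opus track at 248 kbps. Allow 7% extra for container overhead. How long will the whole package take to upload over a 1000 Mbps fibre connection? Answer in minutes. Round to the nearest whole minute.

Audio total: 184 + 248 = 432 kbps = 0.432 Mbps.
lecture capture: 5.032 Mbps × 4320 s × 1.07 = 23259.9 Mb
conference talk: 3.032 Mbps × 4320 s × 1.07 = 14015.1 Mb
TV episode: 8.332 Mbps × 3300 s × 1.07 = 29420.3 Mb
Total: 66695.3 Mb = 8336.9 MB.
At 1000 Mbps: 66695.3 / 1000 = 67 s ≈ 1.11 minutes.

1 minutes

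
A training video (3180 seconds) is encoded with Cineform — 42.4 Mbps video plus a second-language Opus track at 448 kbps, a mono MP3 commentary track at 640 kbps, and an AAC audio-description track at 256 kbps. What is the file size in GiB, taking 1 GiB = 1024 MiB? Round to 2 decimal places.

Audio total: 448 + 640 + 256 = 1344 kbps = 1.344 Mbps.
Total bitrate: 42.4 + 1.344 = 43.744 Mbps.
Stream data: 43.744 Mbps × 3180 s = 139105.9 Mb.
139,106 Mb = 17,388,240,000 bytes ÷ 1,073,741,824 = 16.19 GiB.

16.19 GiB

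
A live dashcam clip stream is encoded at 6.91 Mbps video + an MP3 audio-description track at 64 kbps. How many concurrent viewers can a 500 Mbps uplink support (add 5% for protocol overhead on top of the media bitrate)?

68

Audio: 64 kbps = 0.064 Mbps.
Per-viewer media rate: 6.974 Mbps.
On the wire with 5% overhead: 7.323 Mbps.
500 Mbps = 500.0 Mbps; 500.0 / 7.323 = 68.28 → 68 viewers.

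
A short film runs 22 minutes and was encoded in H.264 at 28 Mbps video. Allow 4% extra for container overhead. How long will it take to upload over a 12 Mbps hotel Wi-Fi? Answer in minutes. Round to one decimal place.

53.4 minutes

22 min = 1320 s
File: 28.000 Mbps × 1320 s = 36960.0 Mb.
With 4% container overhead: ×1.04. → 38438.4 Mb.
At 12 Mbps: 38438.4 / 12 = 3203.2 s ≈ 53.4 minutes.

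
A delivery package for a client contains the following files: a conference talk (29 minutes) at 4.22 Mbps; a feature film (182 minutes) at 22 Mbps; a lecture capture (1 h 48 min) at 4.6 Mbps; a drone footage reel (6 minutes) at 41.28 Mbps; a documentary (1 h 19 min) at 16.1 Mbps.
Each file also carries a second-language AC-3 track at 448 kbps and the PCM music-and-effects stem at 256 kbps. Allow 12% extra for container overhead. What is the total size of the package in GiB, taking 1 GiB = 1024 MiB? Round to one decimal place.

Audio total: 448 + 256 = 704 kbps = 0.704 Mbps.
conference talk: 4.924 Mbps × 1740 s × 1.12 = 9595.9 Mb
feature film: 22.704 Mbps × 10920 s × 1.12 = 277679.0 Mb
lecture capture: 5.304 Mbps × 6480 s × 1.12 = 38494.3 Mb
drone footage reel: 41.984 Mbps × 360 s × 1.12 = 16927.9 Mb
documentary: 16.804 Mbps × 4740 s × 1.12 = 89209.1 Mb
Total: 431906.2 Mb = 53988.3 MB.
= 50.28 GiB.

50.3 GiB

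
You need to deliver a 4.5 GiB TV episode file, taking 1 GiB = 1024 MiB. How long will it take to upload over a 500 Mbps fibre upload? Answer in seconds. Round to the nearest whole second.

77 seconds

File: 4.5 GiB = 38654.7 Mb.
At 500 Mbps: 38654.7 / 500 = 77.3 s ≈ 77.3 seconds.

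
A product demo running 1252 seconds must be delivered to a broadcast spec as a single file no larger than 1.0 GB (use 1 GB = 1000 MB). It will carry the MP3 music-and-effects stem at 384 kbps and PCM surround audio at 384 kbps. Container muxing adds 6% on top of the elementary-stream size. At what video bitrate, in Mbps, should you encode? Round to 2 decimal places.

5.26 Mbps

Budget: 1.0 GB = 8000.0 Mb.
Stream payload after overhead: 8000.0 / 1.06 = 7547.2 Mb.
Total bitrate budget: 7547.2 Mb / 1252 s = 6.028 Mbps.
Audio total: 384 + 384 = 768 kbps = 0.768 Mbps.
Video: 6.028 − 0.768 = 5.260 Mbps.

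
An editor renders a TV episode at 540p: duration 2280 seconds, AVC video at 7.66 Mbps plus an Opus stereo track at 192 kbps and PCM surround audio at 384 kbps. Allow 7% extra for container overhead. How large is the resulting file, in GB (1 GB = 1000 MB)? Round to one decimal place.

2.5 GB

Audio total: 192 + 384 = 576 kbps = 0.576 Mbps.
Total bitrate: 7.66 + 0.576 = 8.236 Mbps.
Stream data: 8.236 Mbps × 2280 s = 18778.1 Mb.
With 7% container overhead: ×1.07.
20,093 Mb ÷ 8 = 2,512 MB → 2.512 GB.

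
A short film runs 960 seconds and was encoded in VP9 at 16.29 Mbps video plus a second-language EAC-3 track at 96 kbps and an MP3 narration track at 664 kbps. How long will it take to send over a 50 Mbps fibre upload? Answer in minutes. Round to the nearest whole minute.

5 minutes

Audio total: 96 + 664 = 760 kbps = 0.760 Mbps.
Total bitrate: 17.050 Mbps.
File: 17.050 Mbps × 960 s = 16368.0 Mb.
At 50 Mbps: 16368.0 / 50 = 327.4 s ≈ 5.46 minutes.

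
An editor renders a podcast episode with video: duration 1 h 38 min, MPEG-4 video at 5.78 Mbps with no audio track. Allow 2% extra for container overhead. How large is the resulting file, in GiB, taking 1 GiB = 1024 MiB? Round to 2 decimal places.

1 h 38 min = 98 min = 5880 s
Total bitrate: 5.78 Mbps.
Stream data: 5.780 Mbps × 5880 s = 33986.4 Mb.
With 2% container overhead: ×1.02.
34,666 Mb = 4,333,266,000 bytes ÷ 1,073,741,824 = 4.036 GiB.

4.04 GiB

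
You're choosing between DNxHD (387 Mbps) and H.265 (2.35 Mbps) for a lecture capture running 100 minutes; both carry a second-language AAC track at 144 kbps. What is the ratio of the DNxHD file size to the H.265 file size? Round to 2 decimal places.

100 min = 6000 s
Audio: 144 kbps = 0.144 Mbps.
DNxHD: 387.144 Mbps × 6000 s = 2322864.0 Mb = 270.417 GiB.
H.265: 2.494 Mbps × 6000 s = 14964.0 Mb = 1.742 GiB.
Ratio: 270.417 / 1.742 = 155.230.

155.23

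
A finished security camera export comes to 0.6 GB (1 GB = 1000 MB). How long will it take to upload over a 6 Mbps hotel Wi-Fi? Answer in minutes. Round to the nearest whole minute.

13 minutes

File: 0.6 GB = 4800.0 Mb.
At 6 Mbps: 4800.0 / 6 = 800.0 s ≈ 13.3 minutes.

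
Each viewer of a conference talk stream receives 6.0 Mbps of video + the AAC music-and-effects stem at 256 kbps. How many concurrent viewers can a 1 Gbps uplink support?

159

Audio: 256 kbps = 0.256 Mbps.
Per-viewer media rate: 6.256 Mbps.
1 Gbps = 1,000 Mbps; 1,000 / 6.256 = 159.85 → 159 viewers.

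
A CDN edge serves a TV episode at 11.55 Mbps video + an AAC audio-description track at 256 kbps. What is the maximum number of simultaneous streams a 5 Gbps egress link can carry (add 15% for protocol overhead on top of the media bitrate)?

368

Audio: 256 kbps = 0.256 Mbps.
Per-viewer media rate: 11.806 Mbps.
On the wire with 15% overhead: 13.577 Mbps.
5 Gbps = 5,000 Mbps; 5,000 / 13.577 = 368.27 → 368 viewers.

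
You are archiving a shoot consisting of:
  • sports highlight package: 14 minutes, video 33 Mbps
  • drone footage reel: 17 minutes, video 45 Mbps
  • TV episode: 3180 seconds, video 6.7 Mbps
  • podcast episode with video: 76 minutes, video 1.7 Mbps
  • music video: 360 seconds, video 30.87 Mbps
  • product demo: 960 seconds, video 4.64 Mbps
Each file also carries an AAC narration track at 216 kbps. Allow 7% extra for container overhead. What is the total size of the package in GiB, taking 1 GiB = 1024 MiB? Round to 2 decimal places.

Audio: 216 kbps = 0.216 Mbps.
sports highlight package: 33.216 Mbps × 840 s × 1.07 = 29854.5 Mb
drone footage reel: 45.216 Mbps × 1020 s × 1.07 = 49348.7 Mb
TV episode: 6.916 Mbps × 3180 s × 1.07 = 23532.4 Mb
podcast episode with video: 1.916 Mbps × 4560 s × 1.07 = 9348.5 Mb
music video: 31.086 Mbps × 360 s × 1.07 = 11974.3 Mb
product demo: 4.856 Mbps × 960 s × 1.07 = 4988.1 Mb
Total: 129046.6 Mb = 16130.8 MB.
= 15.02 GiB.

15.02 GiB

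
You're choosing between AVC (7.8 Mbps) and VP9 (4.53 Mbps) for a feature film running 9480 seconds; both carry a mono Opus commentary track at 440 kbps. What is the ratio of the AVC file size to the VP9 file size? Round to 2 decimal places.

1.66

Audio: 440 kbps = 0.440 Mbps.
AVC: 8.240 Mbps × 9480 s = 78115.2 Mb = 9.764 GB.
VP9: 4.970 Mbps × 9480 s = 47115.6 Mb = 5.889 GB.
Ratio: 9.764 / 5.889 = 1.658.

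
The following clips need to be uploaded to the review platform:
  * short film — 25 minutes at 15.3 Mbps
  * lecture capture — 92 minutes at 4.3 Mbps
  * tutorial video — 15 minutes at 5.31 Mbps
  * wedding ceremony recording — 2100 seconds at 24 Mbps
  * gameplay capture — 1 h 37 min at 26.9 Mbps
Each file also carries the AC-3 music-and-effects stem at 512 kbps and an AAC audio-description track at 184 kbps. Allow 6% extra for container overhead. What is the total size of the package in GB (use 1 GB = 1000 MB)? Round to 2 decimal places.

Audio total: 512 + 184 = 696 kbps = 0.696 Mbps.
short film: 15.996 Mbps × 1500 s × 1.06 = 25433.6 Mb
lecture capture: 4.996 Mbps × 5520 s × 1.06 = 29232.6 Mb
tutorial video: 6.006 Mbps × 900 s × 1.06 = 5729.7 Mb
wedding ceremony recording: 24.696 Mbps × 2100 s × 1.06 = 54973.3 Mb
gameplay capture: 27.596 Mbps × 5820 s × 1.06 = 170245.2 Mb
Total: 285614.5 Mb = 35701.8 MB.
= 35.70 GB.

35.70 GB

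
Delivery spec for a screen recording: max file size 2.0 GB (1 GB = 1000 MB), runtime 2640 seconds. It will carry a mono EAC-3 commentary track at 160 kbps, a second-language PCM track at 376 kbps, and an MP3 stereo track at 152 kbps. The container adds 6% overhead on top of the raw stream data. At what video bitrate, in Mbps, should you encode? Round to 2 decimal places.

5.03 Mbps

Budget: 2.0 GB = 16000.0 Mb.
Stream payload after overhead: 16000.0 / 1.06 = 15094.3 Mb.
Total bitrate budget: 15094.3 Mb / 2640 s = 5.718 Mbps.
Audio total: 160 + 376 + 152 = 688 kbps = 0.688 Mbps.
Video: 5.718 − 0.688 = 5.030 Mbps.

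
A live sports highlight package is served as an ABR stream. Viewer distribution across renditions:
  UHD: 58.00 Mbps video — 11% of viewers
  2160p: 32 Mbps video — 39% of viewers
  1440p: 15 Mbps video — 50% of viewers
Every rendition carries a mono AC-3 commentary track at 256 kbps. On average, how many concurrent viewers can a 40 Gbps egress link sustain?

1502

Audio: 256 kbps = 0.256 Mbps.
Average per-viewer bitrate: 0.11×58.256 + 0.39×32.256 + 0.50×15.256 = 26.616 Mbps.
40 Gbps = 40,000 Mbps; 40,000 / 26.616 = 1502.86 → 1502.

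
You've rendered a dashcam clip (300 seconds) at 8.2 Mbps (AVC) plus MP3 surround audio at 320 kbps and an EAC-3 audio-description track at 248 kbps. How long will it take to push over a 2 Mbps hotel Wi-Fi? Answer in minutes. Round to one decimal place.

21.9 minutes

Audio total: 320 + 248 = 568 kbps = 0.568 Mbps.
Total bitrate: 8.768 Mbps.
File: 8.768 Mbps × 300 s = 2630.4 Mb.
At 2 Mbps: 2630.4 / 2 = 1315.2 s ≈ 21.9 minutes.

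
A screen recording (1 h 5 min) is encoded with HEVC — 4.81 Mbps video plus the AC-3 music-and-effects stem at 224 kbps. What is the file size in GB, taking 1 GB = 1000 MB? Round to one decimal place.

2.5 GB

1 h 5 min = 65 min = 3900 s
Audio: 224 kbps = 0.224 Mbps.
Total bitrate: 4.81 + 0.224 = 5.034 Mbps.
Stream data: 5.034 Mbps × 3900 s = 19632.6 Mb.
19,633 Mb ÷ 8 = 2,454 MB → 2.454 GB.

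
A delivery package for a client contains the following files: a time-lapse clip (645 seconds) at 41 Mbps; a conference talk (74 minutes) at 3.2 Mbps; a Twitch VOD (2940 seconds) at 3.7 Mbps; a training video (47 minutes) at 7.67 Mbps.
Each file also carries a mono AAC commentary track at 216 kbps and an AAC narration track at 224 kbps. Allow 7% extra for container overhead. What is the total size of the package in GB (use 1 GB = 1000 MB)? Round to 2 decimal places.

Audio total: 216 + 224 = 440 kbps = 0.440 Mbps.
time-lapse clip: 41.440 Mbps × 645 s × 1.07 = 28599.8 Mb
conference talk: 3.640 Mbps × 4440 s × 1.07 = 17292.9 Mb
Twitch VOD: 4.140 Mbps × 2940 s × 1.07 = 13023.6 Mb
training video: 8.110 Mbps × 2820 s × 1.07 = 24471.1 Mb
Total: 83387.5 Mb = 10423.4 MB.
= 10.42 GB.

10.42 GB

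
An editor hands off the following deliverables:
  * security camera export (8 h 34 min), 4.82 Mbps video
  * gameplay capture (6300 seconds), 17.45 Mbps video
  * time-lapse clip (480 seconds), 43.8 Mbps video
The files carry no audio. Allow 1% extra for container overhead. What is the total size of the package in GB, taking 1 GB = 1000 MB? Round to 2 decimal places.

security camera export: 4.820 Mbps × 30840 s × 1.01 = 150135.3 Mb
gameplay capture: 17.450 Mbps × 6300 s × 1.01 = 111034.4 Mb
time-lapse clip: 43.800 Mbps × 480 s × 1.01 = 21234.2 Mb
Total: 282403.9 Mb = 35300.5 MB.
= 35.30 GB.

35.30 GB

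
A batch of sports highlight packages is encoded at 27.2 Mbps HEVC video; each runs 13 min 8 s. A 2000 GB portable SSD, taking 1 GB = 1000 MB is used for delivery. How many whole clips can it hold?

13 min 8 s = 788 s
Per item: 27.200 Mbps × 788 s = 21,434 Mb = 2,679 MB.
Capacity: 2000 GB = 16,000,000 Mb; 746.49 items → 746 complete.

746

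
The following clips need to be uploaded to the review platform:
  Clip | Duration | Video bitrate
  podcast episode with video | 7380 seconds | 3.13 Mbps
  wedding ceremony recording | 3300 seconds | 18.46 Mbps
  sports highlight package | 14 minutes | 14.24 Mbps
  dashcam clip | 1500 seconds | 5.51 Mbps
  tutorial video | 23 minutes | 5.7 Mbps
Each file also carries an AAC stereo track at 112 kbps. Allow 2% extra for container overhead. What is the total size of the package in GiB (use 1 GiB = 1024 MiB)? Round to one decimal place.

Audio: 112 kbps = 0.112 Mbps.
podcast episode with video: 3.242 Mbps × 7380 s × 1.02 = 24404.5 Mb
wedding ceremony recording: 18.572 Mbps × 3300 s × 1.02 = 62513.4 Mb
sports highlight package: 14.352 Mbps × 840 s × 1.02 = 12296.8 Mb
dashcam clip: 5.622 Mbps × 1500 s × 1.02 = 8601.7 Mb
tutorial video: 5.812 Mbps × 1380 s × 1.02 = 8181.0 Mb
Total: 115997.3 Mb = 14499.7 MB.
= 13.50 GiB.

13.5 GiB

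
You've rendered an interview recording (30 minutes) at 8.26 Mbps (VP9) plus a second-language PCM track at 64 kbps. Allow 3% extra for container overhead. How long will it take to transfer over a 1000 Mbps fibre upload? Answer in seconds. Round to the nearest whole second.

15 seconds

30 min = 1800 s
Audio: 64 kbps = 0.064 Mbps.
Total bitrate: 8.324 Mbps.
File: 8.324 Mbps × 1800 s = 14983.2 Mb.
With 3% container overhead: ×1.03. → 15432.7 Mb.
At 1000 Mbps: 15432.7 / 1000 = 15.4 s ≈ 15.4 seconds.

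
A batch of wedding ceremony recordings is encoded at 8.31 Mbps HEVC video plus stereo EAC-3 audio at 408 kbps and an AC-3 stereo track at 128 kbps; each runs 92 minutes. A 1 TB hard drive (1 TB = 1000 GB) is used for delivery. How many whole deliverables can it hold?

163

92 min = 5520 s
Audio total: 408 + 128 = 536 kbps = 0.536 Mbps.
Total bitrate: 8.846 Mbps.
Per item: 8.846 Mbps × 5520 s = 48,830 Mb = 6,104 MB.
Capacity: 1 TB = 8,000,000 Mb; 163.83 items → 163 complete.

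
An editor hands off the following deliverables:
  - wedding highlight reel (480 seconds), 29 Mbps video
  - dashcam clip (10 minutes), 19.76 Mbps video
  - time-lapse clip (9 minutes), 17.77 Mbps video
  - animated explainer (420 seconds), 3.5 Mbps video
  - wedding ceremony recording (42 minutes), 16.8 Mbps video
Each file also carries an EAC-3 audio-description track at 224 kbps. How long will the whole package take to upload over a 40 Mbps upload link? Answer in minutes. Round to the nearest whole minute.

33 minutes

Audio: 224 kbps = 0.224 Mbps.
wedding highlight reel: 29.224 Mbps × 480 s = 14027.5 Mb
dashcam clip: 19.984 Mbps × 600 s = 11990.4 Mb
time-lapse clip: 17.994 Mbps × 540 s = 9716.8 Mb
animated explainer: 3.724 Mbps × 420 s = 1564.1 Mb
wedding ceremony recording: 17.024 Mbps × 2520 s = 42900.5 Mb
Total: 80199.2 Mb = 10024.9 MB.
At 40 Mbps: 80199.2 / 40 = 2005 s ≈ 33.4 minutes.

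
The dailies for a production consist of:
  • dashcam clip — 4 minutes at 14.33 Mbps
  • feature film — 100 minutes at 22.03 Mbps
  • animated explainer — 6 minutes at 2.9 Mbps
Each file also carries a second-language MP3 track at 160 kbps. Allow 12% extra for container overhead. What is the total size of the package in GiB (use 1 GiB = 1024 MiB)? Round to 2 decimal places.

Audio: 160 kbps = 0.160 Mbps.
dashcam clip: 14.490 Mbps × 240 s × 1.12 = 3894.9 Mb
feature film: 22.190 Mbps × 6000 s × 1.12 = 149116.8 Mb
animated explainer: 3.060 Mbps × 360 s × 1.12 = 1233.8 Mb
Total: 154245.5 Mb = 19280.7 MB.
= 17.96 GiB.

17.96 GiB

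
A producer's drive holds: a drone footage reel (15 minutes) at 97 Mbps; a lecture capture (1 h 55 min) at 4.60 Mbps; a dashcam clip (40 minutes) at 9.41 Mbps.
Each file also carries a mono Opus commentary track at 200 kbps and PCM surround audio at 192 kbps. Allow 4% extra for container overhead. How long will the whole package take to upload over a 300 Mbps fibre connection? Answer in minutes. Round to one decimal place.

Audio total: 200 + 192 = 392 kbps = 0.392 Mbps.
drone footage reel: 97.392 Mbps × 900 s × 1.04 = 91158.9 Mb
lecture capture: 4.992 Mbps × 6900 s × 1.04 = 35822.6 Mb
dashcam clip: 9.802 Mbps × 2400 s × 1.04 = 24465.8 Mb
Total: 151447.3 Mb = 18930.9 MB.
At 300 Mbps: 151447.3 / 300 = 505 s ≈ 8.41 minutes.

8.4 minutes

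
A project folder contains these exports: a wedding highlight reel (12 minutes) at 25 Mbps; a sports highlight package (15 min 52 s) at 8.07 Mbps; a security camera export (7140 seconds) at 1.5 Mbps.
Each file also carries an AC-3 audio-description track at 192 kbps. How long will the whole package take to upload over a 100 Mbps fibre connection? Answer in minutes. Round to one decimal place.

Audio: 192 kbps = 0.192 Mbps.
wedding highlight reel: 25.192 Mbps × 720 s = 18138.2 Mb
sports highlight package: 8.262 Mbps × 952 s = 7865.4 Mb
security camera export: 1.692 Mbps × 7140 s = 12080.9 Mb
Total: 38084.5 Mb = 4760.6 MB.
At 100 Mbps: 38084.5 / 100 = 381 s ≈ 6.35 minutes.

6.3 minutes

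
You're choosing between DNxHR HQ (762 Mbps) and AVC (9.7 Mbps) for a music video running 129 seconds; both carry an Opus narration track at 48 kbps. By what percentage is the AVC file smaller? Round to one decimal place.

Audio: 48 kbps = 0.048 Mbps.
DNxHR HQ: 762.048 Mbps × 129 s = 98304.2 Mb = 11.444 GiB.
AVC: 9.748 Mbps × 129 s = 1257.5 Mb = 0.146 GiB.
Reduction: (1 − 0.146/11.444) × 100 = 98.72%.

98.7%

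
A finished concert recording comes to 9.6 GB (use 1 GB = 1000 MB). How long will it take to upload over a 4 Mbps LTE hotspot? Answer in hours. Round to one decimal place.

File: 9.6 GB = 76800.0 Mb.
At 4 Mbps: 76800.0 / 4 = 19200.0 s ≈ 5.33 hours.

5.3 hours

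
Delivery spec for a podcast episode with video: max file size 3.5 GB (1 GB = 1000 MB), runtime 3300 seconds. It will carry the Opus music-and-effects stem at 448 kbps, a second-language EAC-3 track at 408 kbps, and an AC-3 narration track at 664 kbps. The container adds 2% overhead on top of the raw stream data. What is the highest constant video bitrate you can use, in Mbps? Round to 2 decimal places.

Budget: 3.5 GB = 28000.0 Mb.
Stream payload after overhead: 28000.0 / 1.02 = 27451.0 Mb.
Total bitrate budget: 27451.0 Mb / 3300 s = 8.318 Mbps.
Audio total: 448 + 408 + 664 = 1520 kbps = 1.520 Mbps.
Video: 8.318 − 1.520 = 6.798 Mbps.

6.80 Mbps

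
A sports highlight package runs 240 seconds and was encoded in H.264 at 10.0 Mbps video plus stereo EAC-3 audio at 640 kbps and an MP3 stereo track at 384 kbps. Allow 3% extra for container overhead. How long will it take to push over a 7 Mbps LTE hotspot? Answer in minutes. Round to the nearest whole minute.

6 minutes

Audio total: 640 + 384 = 1024 kbps = 1.024 Mbps.
Total bitrate: 11.024 Mbps.
File: 11.024 Mbps × 240 s = 2645.8 Mb.
With 3% container overhead: ×1.03. → 2725.1 Mb.
At 7 Mbps: 2725.1 / 7 = 389.3 s ≈ 6.49 minutes.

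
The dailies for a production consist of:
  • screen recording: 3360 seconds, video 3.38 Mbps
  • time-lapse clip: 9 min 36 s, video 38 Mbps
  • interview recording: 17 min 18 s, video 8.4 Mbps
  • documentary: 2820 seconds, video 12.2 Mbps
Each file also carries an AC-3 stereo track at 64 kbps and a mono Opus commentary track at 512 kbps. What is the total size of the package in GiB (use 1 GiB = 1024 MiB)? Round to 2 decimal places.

Audio total: 64 + 512 = 576 kbps = 0.576 Mbps.
screen recording: 3.956 Mbps × 3360 s = 13292.2 Mb
time-lapse clip: 38.576 Mbps × 576 s = 22219.8 Mb
interview recording: 8.976 Mbps × 1038 s = 9317.1 Mb
documentary: 12.776 Mbps × 2820 s = 36028.3 Mb
Total: 80857.3 Mb = 10107.2 MB.
= 9.413 GiB.

9.41 GiB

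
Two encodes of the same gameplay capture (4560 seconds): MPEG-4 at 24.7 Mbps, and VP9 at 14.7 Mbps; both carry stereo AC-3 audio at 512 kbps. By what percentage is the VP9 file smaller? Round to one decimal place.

39.7%

Audio: 512 kbps = 0.512 Mbps.
MPEG-4: 25.212 Mbps × 4560 s = 114966.7 Mb = 13.384 GiB.
VP9: 15.212 Mbps × 4560 s = 69366.7 Mb = 8.075 GiB.
Reduction: (1 − 8.075/13.384) × 100 = 39.66%.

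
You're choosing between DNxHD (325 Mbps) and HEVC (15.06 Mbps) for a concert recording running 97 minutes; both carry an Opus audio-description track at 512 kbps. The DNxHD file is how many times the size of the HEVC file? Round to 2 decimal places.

97 min = 5820 s
Audio: 512 kbps = 0.512 Mbps.
DNxHD: 325.512 Mbps × 5820 s = 1894479.8 Mb = 236.810 GB.
HEVC: 15.572 Mbps × 5820 s = 90629.0 Mb = 11.329 GB.
Ratio: 236.810 / 11.329 = 20.904.

20.90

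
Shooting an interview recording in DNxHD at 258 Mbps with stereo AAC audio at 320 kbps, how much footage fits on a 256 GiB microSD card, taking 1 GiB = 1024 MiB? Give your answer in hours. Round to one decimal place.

2.4 hours

Audio: 320 kbps = 0.320 Mbps.
Total bitrate: 258 + 0.320 = 258.320 Mbps.
Capacity: 256 GiB = 2,199,023 Mb.
Recording time: 2,199,023 / 258.320 = 8,513 s ≈ 2.36 hours.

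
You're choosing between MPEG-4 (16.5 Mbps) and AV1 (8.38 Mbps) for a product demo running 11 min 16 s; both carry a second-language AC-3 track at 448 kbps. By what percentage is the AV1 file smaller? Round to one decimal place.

47.9%

11 min 16 s = 676 s
Audio: 448 kbps = 0.448 Mbps.
MPEG-4: 16.948 Mbps × 676 s = 11456.8 Mb = 1.432 GB.
AV1: 8.828 Mbps × 676 s = 5967.7 Mb = 0.746 GB.
Reduction: (1 − 0.746/1.432) × 100 = 47.91%.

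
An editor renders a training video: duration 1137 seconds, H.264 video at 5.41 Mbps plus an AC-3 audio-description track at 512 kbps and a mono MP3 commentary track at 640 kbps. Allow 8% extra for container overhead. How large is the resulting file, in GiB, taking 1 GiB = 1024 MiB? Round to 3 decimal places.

Audio total: 512 + 640 = 1152 kbps = 1.152 Mbps.
Total bitrate: 5.41 + 1.152 = 6.562 Mbps.
Stream data: 6.562 Mbps × 1137 s = 7461.0 Mb.
With 8% container overhead: ×1.08.
8,058 Mb = 1,007,234,190 bytes ÷ 1,073,741,824 = 0.9381 GiB.

0.938 GiB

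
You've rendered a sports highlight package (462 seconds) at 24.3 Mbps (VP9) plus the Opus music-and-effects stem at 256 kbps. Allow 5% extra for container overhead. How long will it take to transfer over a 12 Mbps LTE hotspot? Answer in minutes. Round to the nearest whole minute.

Audio: 256 kbps = 0.256 Mbps.
Total bitrate: 24.556 Mbps.
File: 24.556 Mbps × 462 s = 11344.9 Mb.
With 5% container overhead: ×1.05. → 11912.1 Mb.
At 12 Mbps: 11912.1 / 12 = 992.7 s ≈ 16.5 minutes.

17 minutes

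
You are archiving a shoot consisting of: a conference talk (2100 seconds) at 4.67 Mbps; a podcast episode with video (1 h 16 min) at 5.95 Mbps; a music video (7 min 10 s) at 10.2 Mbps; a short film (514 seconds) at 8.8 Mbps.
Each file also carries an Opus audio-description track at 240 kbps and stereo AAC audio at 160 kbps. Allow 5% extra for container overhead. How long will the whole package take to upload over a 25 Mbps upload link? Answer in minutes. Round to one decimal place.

Audio total: 240 + 160 = 400 kbps = 0.400 Mbps.
conference talk: 5.070 Mbps × 2100 s × 1.05 = 11179.4 Mb
podcast episode with video: 6.350 Mbps × 4560 s × 1.05 = 30403.8 Mb
music video: 10.600 Mbps × 430 s × 1.05 = 4785.9 Mb
short film: 9.200 Mbps × 514 s × 1.05 = 4965.2 Mb
Total: 51334.3 Mb = 6416.8 MB.
At 25 Mbps: 51334.3 / 25 = 2053 s ≈ 34.2 minutes.

34.2 minutes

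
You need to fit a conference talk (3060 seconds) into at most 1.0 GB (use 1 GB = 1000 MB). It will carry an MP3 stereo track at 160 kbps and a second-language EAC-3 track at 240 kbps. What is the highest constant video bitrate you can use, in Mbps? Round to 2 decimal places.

2.21 Mbps

Budget: 1.0 GB = 8000.0 Mb.
Total bitrate budget: 8000.0 Mb / 3060 s = 2.614 Mbps.
Audio total: 160 + 240 = 400 kbps = 0.400 Mbps.
Video: 2.614 − 0.400 = 2.214 Mbps.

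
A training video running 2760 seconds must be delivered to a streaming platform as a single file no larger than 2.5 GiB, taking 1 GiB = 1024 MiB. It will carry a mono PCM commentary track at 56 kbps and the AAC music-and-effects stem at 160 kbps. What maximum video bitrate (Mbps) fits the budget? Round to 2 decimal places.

7.56 Mbps

Budget: 2.5 GiB = 21474.8 Mb.
Total bitrate budget: 21474.8 Mb / 2760 s = 7.781 Mbps.
Audio total: 56 + 160 = 216 kbps = 0.216 Mbps.
Video: 7.781 − 0.216 = 7.565 Mbps.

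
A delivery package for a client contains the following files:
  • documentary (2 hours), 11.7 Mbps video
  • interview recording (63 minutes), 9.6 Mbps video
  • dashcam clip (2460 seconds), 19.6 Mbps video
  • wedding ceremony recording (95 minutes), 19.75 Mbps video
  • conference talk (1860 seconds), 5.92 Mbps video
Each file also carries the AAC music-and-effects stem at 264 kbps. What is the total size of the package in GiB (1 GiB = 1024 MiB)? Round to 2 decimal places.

34.68 GiB

Audio: 264 kbps = 0.264 Mbps.
documentary: 11.964 Mbps × 7200 s = 86140.8 Mb
interview recording: 9.864 Mbps × 3780 s = 37285.9 Mb
dashcam clip: 19.864 Mbps × 2460 s = 48865.4 Mb
wedding ceremony recording: 20.014 Mbps × 5700 s = 114079.8 Mb
conference talk: 6.184 Mbps × 1860 s = 11502.2 Mb
Total: 297874.2 Mb = 37234.3 MB.
= 34.68 GiB.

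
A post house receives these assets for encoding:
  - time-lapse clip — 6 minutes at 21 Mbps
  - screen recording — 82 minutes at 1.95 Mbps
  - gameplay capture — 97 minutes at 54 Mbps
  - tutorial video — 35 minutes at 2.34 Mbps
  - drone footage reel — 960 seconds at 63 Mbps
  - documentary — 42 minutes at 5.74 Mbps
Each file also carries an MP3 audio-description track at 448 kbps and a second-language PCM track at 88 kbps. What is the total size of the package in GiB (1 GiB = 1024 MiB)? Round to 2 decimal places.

48.92 GiB

Audio total: 448 + 88 = 536 kbps = 0.536 Mbps.
time-lapse clip: 21.536 Mbps × 360 s = 7753.0 Mb
screen recording: 2.486 Mbps × 4920 s = 12231.1 Mb
gameplay capture: 54.536 Mbps × 5820 s = 317399.5 Mb
tutorial video: 2.876 Mbps × 2100 s = 6039.6 Mb
drone footage reel: 63.536 Mbps × 960 s = 60994.6 Mb
documentary: 6.276 Mbps × 2520 s = 15815.5 Mb
Total: 420233.3 Mb = 52529.2 MB.
= 48.92 GiB.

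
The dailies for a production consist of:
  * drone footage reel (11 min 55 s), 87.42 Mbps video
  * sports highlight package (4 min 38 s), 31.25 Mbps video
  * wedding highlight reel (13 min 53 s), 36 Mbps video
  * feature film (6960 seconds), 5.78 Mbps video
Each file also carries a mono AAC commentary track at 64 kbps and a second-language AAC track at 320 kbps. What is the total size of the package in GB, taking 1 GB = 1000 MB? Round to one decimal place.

Audio total: 64 + 320 = 384 kbps = 0.384 Mbps.
drone footage reel: 87.804 Mbps × 715 s = 62779.9 Mb
sports highlight package: 31.634 Mbps × 278 s = 8794.3 Mb
wedding highlight reel: 36.384 Mbps × 833 s = 30307.9 Mb
feature film: 6.164 Mbps × 6960 s = 42901.4 Mb
Total: 144783.4 Mb = 18097.9 MB.
= 18.10 GB.

18.1 GB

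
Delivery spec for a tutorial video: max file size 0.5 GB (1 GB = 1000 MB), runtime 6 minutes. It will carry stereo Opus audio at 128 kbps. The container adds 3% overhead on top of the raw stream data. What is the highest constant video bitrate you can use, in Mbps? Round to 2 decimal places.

Budget: 0.5 GB = 4000.0 Mb.
Stream payload after overhead: 4000.0 / 1.03 = 3883.5 Mb.
6 min = 360 s
Total bitrate budget: 3883.5 Mb / 360 s = 10.787 Mbps.
Audio: 128 kbps = 0.128 Mbps.
Video: 10.787 − 0.128 = 10.659 Mbps.

10.66 Mbps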